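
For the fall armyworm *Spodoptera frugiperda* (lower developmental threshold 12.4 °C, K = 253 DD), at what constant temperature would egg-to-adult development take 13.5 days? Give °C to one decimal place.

Required daily accumulation = 253 / 13.5 = 18.741 DD/day.
T = T_base + 18.741 = 12.4 + 18.741 = 31.141 ≈ 31.1 °C.

31.1 °C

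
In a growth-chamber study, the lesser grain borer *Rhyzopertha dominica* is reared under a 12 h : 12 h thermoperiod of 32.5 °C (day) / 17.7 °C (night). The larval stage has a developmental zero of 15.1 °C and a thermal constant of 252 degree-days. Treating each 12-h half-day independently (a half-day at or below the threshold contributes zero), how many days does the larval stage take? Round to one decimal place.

25.2 days

Day half: max(0, 32.5 − 15.1) × 0.5 = 17.4 × 0.5 = 8.70 DD.
Night half: max(0, 17.7 − 15.1) × 0.5 = 2.6 × 0.5 = 1.30 DD.
Per 24 h: 10.00 DD/day.
Duration = 252 / 10.00 = 25.200 ≈ 25.2 days.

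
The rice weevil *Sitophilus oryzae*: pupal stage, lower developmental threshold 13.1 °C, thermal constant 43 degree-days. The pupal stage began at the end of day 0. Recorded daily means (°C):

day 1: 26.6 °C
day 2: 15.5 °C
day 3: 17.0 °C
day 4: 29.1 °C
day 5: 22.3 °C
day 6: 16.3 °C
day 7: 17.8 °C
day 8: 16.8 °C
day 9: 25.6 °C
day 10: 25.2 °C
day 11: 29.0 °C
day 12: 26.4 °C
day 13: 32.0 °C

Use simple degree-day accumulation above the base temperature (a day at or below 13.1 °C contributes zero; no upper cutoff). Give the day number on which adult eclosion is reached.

Daily DD above 13.1 °C: 13.5, 2.4, 3.9, 16.0, 9.2, 3.2, 4.7, 3.7, 12.5, 12.1, 15.9, 13.3, 18.9.
Cumulative: 13.5, 15.9, 19.8, 35.8, 45.0, 48.2, 52.9, 56.6, 69.1, 81.2, 97.1, 110.4, 129.3.
The total first reaches 43 DD on day 5.

day 5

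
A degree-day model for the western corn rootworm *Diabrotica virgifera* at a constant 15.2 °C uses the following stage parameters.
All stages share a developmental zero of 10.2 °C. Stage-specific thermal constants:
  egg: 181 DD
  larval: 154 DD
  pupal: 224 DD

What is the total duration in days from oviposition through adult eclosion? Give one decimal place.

Daily accumulation at 15.2 °C = 15.2 − 10.2 = 5.0 DD/day.
Total K = 181 + 154 + 224 = 559 DD.
Total duration = 559 / 5.0 = 111.800 ≈ 111.8 days.

111.8 days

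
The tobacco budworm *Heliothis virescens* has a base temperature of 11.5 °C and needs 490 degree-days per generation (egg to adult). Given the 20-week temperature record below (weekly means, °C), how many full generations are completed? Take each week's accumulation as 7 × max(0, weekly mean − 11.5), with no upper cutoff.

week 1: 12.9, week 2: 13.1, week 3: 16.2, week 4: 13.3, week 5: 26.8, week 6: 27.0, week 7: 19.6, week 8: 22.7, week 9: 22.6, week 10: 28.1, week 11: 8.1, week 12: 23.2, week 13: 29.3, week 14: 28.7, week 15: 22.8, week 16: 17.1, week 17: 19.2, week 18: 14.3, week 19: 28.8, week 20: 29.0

2 generations

Weekly DD (7 × max(0, T̄ − 11.5)): 9.8, 11.2, 32.9, 12.6, 107.1, 108.5, 56.7, 78.4, 77.7, 116.2, 0.0, 81.9, 124.6, 120.4, 79.1, 39.2, 53.9, 19.6, 121.1, 122.5.
Season total = 1373.4 DD.
Complete generations = ⌊1373.4 / 490⌋ = 2.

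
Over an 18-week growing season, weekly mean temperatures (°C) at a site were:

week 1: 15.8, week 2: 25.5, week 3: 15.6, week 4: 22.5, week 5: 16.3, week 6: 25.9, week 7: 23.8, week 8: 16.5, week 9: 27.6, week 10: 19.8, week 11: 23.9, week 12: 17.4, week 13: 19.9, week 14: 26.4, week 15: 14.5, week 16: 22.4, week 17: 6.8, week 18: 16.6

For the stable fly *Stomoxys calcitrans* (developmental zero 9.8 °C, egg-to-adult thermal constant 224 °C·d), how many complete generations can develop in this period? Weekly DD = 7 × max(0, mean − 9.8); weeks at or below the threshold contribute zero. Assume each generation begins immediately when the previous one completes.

Weekly DD (7 × max(0, T̄ − 9.8)): 42.0, 109.9, 40.6, 88.9, 45.5, 112.7, 98.0, 46.9, 124.6, 70.0, 98.7, 53.2, 70.7, 116.2, 32.9, 88.2, 0.0, 47.6.
Season total = 1286.6 DD.
Complete generations = ⌊1286.6 / 224⌋ = 5.

5 generations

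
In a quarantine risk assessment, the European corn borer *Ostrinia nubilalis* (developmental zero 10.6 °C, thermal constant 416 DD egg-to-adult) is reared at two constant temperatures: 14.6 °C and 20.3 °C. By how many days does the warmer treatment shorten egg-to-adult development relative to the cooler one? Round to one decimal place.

At 14.6 °C: 416 / (14.6 − 10.6) = 416 / 4.0 = 104.000 d.
At 20.3 °C: 416 / (20.3 − 10.6) = 416 / 9.7 = 42.887 d.
Difference = |104.000 − 42.887| = 61.113 ≈ 61.1 days.

61.1 days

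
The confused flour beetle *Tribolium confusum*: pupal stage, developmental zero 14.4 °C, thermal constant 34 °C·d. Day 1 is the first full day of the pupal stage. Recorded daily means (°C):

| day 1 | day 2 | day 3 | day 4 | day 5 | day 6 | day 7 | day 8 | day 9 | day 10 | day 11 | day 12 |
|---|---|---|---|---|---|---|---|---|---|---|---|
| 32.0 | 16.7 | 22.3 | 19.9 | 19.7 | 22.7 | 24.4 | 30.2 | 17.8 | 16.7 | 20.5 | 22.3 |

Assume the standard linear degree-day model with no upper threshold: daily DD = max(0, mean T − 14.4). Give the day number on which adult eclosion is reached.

day 5

Daily DD above 14.4 °C: 17.6, 2.3, 7.9, 5.5, 5.3, 8.3, 10.0, 15.8, 3.4, 2.3, 6.1, 7.9.
Cumulative: 17.6, 19.9, 27.8, 33.3, 38.6, 46.9, 56.9, 72.7, 76.1, 78.4, 84.5, 92.4.
The total first reaches 34 DD on day 5.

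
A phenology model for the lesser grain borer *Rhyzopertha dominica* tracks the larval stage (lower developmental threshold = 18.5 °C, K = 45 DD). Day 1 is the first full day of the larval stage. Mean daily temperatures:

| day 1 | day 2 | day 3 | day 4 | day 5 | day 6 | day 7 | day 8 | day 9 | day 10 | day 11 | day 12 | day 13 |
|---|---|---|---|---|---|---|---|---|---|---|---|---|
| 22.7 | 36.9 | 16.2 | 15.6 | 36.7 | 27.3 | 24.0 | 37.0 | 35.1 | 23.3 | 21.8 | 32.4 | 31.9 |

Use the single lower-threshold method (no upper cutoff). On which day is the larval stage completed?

day 6

Daily DD above 18.5 °C: 4.2, 18.4, 0.0, 0.0, 18.2, 8.8, 5.5, 18.5, 16.6, 4.8, 3.3, 13.9, 13.4.
Cumulative: 4.2, 22.6, 22.6, 22.6, 40.8, 49.6, 55.1, 73.6, 90.2, 95.0, 98.3, 112.2, 125.6.
The total first reaches 45 DD on day 6.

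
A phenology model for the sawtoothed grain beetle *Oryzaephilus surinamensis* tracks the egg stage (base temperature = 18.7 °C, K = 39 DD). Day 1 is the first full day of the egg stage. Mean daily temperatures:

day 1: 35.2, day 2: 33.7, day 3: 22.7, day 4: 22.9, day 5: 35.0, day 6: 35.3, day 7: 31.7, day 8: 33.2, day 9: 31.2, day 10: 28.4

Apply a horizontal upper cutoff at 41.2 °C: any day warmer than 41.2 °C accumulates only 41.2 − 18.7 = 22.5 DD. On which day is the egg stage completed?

Daily DD above 18.7 °C (capped at 22.5): 16.5, 15.0, 4.0, 4.2, 16.3, 16.6, 13.0, 14.5, 12.5, 9.7.
Cumulative: 16.5, 31.5, 35.5, 39.7, 56.0, 72.6, 85.6, 100.1, 112.6, 122.3.
The total first reaches 39 DD on day 4.

day 4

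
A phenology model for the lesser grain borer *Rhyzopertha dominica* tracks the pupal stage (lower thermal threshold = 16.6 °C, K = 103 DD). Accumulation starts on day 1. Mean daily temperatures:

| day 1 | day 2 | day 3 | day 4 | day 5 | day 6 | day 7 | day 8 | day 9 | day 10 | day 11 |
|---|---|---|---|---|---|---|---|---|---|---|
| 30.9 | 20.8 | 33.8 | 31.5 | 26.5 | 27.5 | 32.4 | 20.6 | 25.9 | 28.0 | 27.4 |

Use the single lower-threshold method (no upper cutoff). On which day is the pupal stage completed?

day 10

Daily DD above 16.6 °C: 14.3, 4.2, 17.2, 14.9, 9.9, 10.9, 15.8, 4.0, 9.3, 11.4, 10.8.
Cumulative: 14.3, 18.5, 35.7, 50.6, 60.5, 71.4, 87.2, 91.2, 100.5, 111.9, 122.7.
The total first reaches 103 DD on day 10.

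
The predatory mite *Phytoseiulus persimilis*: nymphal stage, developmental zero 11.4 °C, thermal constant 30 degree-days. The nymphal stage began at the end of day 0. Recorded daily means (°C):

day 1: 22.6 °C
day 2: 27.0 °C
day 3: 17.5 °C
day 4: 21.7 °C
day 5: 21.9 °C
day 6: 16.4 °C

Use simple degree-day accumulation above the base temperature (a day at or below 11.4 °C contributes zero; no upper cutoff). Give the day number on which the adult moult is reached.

Daily DD above 11.4 °C: 11.2, 15.6, 6.1, 10.3, 10.5, 5.0.
Cumulative: 11.2, 26.8, 32.9, 43.2, 53.7, 58.7.
The total first reaches 30 DD on day 3.

day 3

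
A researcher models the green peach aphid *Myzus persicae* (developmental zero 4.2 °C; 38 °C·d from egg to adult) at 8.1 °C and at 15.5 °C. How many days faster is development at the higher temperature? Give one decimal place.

6.4 days

At 8.1 °C: 38 / (8.1 − 4.2) = 38 / 3.9 = 9.744 d.
At 15.5 °C: 38 / (15.5 − 4.2) = 38 / 11.3 = 3.363 d.
Difference = |9.744 − 3.363| = 6.381 ≈ 6.4 days.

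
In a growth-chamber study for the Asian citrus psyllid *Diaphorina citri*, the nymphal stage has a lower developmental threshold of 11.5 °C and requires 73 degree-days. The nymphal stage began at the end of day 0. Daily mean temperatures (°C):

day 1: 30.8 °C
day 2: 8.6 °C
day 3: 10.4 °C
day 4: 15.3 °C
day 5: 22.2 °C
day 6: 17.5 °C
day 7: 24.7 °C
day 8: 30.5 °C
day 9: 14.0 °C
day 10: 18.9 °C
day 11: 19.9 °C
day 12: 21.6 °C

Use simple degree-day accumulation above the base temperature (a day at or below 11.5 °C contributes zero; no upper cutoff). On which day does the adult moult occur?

Daily DD above 11.5 °C: 19.3, 0.0, 0.0, 3.8, 10.7, 6.0, 13.2, 19.0, 2.5, 7.4, 8.4, 10.1.
Cumulative: 19.3, 19.3, 19.3, 23.1, 33.8, 39.8, 53.0, 72.0, 74.5, 81.9, 90.3, 100.4.
The total first reaches 73 DD on day 9.

day 9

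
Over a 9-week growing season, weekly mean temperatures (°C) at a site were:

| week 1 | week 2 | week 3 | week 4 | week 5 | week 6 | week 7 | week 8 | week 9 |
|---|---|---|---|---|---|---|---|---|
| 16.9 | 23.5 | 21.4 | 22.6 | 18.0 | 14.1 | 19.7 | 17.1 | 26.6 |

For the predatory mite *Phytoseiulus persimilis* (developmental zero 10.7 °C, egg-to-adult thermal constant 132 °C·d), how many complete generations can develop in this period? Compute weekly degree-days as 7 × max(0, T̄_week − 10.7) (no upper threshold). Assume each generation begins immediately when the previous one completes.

4 generations

Weekly DD (7 × max(0, T̄ − 10.7)): 43.4, 89.6, 74.9, 83.3, 51.1, 23.8, 63.0, 44.8, 111.3.
Season total = 585.2 DD.
Complete generations = ⌊585.2 / 132⌋ = 4.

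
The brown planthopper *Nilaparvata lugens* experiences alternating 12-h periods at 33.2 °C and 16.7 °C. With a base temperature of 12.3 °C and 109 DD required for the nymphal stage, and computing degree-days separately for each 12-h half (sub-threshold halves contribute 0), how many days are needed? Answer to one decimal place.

8.6 days

Day half: max(0, 33.2 − 12.3) × 0.5 = 20.9 × 0.5 = 10.45 DD.
Night half: max(0, 16.7 − 12.3) × 0.5 = 4.4 × 0.5 = 2.20 DD.
Per 24 h: 12.65 DD/day.
Duration = 109 / 12.65 = 8.617 ≈ 8.6 days.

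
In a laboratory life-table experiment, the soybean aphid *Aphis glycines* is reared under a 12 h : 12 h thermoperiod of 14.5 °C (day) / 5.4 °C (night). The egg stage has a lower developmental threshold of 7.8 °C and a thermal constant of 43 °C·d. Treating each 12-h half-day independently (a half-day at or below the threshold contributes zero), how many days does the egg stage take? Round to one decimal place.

Day half: max(0, 14.5 − 7.8) × 0.5 = 6.7 × 0.5 = 3.35 DD.
Night half: max(0, 5.4 − 7.8) × 0.5 = 0.0 × 0.5 = 0.00 DD.
Per 24 h: 3.35 DD/day.
Duration = 43 / 3.35 = 12.836 ≈ 12.8 days.

12.8 days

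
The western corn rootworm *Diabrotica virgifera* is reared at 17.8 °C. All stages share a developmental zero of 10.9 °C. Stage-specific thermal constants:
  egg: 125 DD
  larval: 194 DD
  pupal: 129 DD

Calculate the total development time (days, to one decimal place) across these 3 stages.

64.9 days

Daily accumulation at 17.8 °C = 17.8 − 10.9 = 6.9 DD/day.
Total K = 125 + 194 + 129 = 448 DD.
Total duration = 448 / 6.9 = 64.928 ≈ 64.9 days.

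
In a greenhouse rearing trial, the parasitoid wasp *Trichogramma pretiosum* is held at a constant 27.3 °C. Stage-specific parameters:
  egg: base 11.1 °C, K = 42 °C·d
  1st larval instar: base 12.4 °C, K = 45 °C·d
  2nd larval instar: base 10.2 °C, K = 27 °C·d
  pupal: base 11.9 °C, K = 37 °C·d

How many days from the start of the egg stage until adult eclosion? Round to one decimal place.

egg: 42 / (27.3 − 11.1) = 42 / 16.2 = 2.593 d.
1st larval instar: 45 / (27.3 − 12.4) = 45 / 14.9 = 3.020 d.
2nd larval instar: 27 / (27.3 − 10.2) = 27 / 17.1 = 1.579 d.
pupal: 37 / (27.3 − 11.9) = 37 / 15.4 = 2.403 d.
Sum = 9.594 ≈ 9.6 days.

9.6 days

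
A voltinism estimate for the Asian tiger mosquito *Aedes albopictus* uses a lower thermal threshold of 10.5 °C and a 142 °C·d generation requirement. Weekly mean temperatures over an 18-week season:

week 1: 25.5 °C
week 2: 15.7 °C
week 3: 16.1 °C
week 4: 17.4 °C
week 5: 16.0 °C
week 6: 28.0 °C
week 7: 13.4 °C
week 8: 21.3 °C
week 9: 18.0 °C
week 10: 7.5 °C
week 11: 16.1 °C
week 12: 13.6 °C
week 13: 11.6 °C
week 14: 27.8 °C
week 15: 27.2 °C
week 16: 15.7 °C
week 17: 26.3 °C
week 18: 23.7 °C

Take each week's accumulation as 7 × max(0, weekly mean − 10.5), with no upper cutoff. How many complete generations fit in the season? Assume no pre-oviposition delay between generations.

Weekly DD (7 × max(0, T̄ − 10.5)): 105.0, 36.4, 39.2, 48.3, 38.5, 122.5, 20.3, 75.6, 52.5, 0.0, 39.2, 21.7, 7.7, 121.1, 116.9, 36.4, 110.6, 92.4.
Season total = 1084.3 DD.
Complete generations = ⌊1084.3 / 142⌋ = 7.

7 generations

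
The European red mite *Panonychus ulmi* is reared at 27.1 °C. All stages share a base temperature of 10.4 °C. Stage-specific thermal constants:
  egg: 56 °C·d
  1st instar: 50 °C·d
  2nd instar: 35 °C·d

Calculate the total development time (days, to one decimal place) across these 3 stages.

8.4 days

Daily accumulation at 27.1 °C = 27.1 − 10.4 = 16.7 DD/day.
Total K = 56 + 50 + 35 = 141 DD.
Total duration = 141 / 16.7 = 8.443 ≈ 8.4 days.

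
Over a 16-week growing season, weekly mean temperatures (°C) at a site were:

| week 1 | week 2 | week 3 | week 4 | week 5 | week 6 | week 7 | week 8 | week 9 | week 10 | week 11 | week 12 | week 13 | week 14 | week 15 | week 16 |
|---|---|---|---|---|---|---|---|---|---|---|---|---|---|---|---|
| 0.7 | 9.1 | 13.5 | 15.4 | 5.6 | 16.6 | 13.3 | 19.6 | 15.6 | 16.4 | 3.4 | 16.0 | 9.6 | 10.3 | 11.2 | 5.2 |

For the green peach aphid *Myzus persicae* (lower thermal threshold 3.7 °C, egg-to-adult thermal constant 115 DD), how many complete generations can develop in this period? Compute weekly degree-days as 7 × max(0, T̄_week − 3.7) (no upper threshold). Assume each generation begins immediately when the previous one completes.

Weekly DD (7 × max(0, T̄ − 3.7)): 0.0, 37.8, 68.6, 81.9, 13.3, 90.3, 67.2, 111.3, 83.3, 88.9, 0.0, 86.1, 41.3, 46.2, 52.5, 10.5.
Season total = 879.2 DD.
Complete generations = ⌊879.2 / 115⌋ = 7.

7 generations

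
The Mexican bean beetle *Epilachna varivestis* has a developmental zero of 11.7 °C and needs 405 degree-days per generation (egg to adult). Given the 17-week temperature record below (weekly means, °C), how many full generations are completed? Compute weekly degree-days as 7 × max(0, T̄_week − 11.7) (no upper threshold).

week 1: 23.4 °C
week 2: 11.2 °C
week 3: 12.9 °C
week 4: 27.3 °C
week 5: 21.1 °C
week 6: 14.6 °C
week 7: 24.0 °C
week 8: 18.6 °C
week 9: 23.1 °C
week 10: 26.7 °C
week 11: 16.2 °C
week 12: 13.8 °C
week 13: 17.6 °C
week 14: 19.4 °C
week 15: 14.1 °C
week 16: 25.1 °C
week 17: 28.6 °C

Weekly DD (7 × max(0, T̄ − 11.7)): 81.9, 0.0, 8.4, 109.2, 65.8, 20.3, 86.1, 48.3, 79.8, 105.0, 31.5, 14.7, 41.3, 53.9, 16.8, 93.8, 118.3.
Season total = 975.1 DD.
Complete generations = ⌊975.1 / 405⌋ = 2.

2 generations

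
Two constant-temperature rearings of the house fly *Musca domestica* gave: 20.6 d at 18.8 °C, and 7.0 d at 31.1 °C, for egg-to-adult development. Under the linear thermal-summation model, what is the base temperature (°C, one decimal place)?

Under the model K = D·(T − T_b), so D₁·(T₁ − T_b) = D₂·(T₂ − T_b).
20.6·(18.8 − T_b) = 7.0·(31.1 − T_b)
T_b = (20.6·18.8 − 7.0·31.1) / (20.6 − 7.0) = 169.58 / 13.6 = 12.469 °C ≈ 12.5 °C.

12.5 °C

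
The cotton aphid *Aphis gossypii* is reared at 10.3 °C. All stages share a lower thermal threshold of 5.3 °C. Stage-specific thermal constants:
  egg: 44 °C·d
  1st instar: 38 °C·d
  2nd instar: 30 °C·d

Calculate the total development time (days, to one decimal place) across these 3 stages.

22.4 days

Daily accumulation at 10.3 °C = 10.3 − 5.3 = 5.0 DD/day.
Total K = 44 + 38 + 30 = 112 DD.
Total duration = 112 / 5.0 = 22.400 ≈ 22.4 days.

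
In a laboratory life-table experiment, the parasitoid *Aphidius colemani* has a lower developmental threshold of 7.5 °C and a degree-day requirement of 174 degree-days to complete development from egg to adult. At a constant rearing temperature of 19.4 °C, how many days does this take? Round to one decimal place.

Daily accumulation = 19.4 − 7.5 = 11.9 DD/day.
Duration = 174 / 11.9 = 14.622 ≈ 14.6 days.

14.6 days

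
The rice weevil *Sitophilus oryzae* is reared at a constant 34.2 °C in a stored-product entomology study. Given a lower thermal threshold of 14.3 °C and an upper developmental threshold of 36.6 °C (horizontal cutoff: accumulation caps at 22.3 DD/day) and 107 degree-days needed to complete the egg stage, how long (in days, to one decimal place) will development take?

5.4 days

Daily accumulation = 34.2 − 14.3 = 19.9 DD/day.
Duration = 107 / 19.9 = 5.377 ≈ 5.4 days.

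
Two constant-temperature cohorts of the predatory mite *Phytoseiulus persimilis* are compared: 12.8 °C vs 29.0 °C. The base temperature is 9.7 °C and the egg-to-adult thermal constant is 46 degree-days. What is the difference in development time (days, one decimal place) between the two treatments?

12.5 days

At 12.8 °C: 46 / (12.8 − 9.7) = 46 / 3.1 = 14.839 d.
At 29.0 °C: 46 / (29.0 − 9.7) = 46 / 19.3 = 2.383 d.
Difference = |14.839 − 2.383| = 12.455 ≈ 12.5 days.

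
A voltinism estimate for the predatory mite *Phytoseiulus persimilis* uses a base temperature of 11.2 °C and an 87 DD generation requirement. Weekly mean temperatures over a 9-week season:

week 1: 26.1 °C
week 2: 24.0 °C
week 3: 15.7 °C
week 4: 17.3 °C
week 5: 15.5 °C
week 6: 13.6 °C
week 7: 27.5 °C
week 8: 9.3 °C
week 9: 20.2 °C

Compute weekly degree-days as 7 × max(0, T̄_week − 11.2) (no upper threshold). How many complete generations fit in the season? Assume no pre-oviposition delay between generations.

5 generations

Weekly DD (7 × max(0, T̄ − 11.2)): 104.3, 89.6, 31.5, 42.7, 30.1, 16.8, 114.1, 0.0, 63.0.
Season total = 492.1 DD.
Complete generations = ⌊492.1 / 87⌋ = 5.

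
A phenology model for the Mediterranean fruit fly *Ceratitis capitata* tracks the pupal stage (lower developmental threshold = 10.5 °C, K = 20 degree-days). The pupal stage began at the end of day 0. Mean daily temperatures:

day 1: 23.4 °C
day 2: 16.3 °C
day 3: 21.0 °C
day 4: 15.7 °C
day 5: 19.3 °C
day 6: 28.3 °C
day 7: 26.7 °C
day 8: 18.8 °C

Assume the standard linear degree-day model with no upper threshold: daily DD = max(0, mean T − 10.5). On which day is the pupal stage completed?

day 3

Daily DD above 10.5 °C: 12.9, 5.8, 10.5, 5.2, 8.8, 17.8, 16.2, 8.3.
Cumulative: 12.9, 18.7, 29.2, 34.4, 43.2, 61.0, 77.2, 85.5.
The total first reaches 20 DD on day 3.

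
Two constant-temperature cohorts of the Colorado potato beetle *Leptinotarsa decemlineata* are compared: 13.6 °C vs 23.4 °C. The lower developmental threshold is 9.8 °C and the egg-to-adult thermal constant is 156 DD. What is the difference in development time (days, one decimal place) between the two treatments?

At 13.6 °C: 156 / (13.6 − 9.8) = 156 / 3.8 = 41.053 d.
At 23.4 °C: 156 / (23.4 − 9.8) = 156 / 13.6 = 11.471 d.
Difference = |41.053 − 11.471| = 29.582 ≈ 29.6 days.

29.6 days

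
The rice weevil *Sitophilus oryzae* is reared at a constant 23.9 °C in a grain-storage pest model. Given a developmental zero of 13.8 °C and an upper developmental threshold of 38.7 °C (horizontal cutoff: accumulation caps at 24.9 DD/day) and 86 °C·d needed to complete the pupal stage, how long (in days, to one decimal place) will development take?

8.5 days

Daily accumulation = 23.9 − 13.8 = 10.1 DD/day.
Duration = 86 / 10.1 = 8.515 ≈ 8.5 days.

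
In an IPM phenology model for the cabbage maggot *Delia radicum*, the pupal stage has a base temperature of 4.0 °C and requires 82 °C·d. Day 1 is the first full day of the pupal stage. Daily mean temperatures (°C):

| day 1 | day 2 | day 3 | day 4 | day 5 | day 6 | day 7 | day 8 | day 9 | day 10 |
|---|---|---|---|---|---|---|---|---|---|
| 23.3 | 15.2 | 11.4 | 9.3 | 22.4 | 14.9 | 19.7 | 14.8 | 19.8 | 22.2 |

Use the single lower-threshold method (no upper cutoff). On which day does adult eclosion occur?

day 7

Daily DD above 4.0 °C: 19.3, 11.2, 7.4, 5.3, 18.4, 10.9, 15.7, 10.8, 15.8, 18.2.
Cumulative: 19.3, 30.5, 37.9, 43.2, 61.6, 72.5, 88.2, 99.0, 114.8, 133.0.
The total first reaches 82 DD on day 7.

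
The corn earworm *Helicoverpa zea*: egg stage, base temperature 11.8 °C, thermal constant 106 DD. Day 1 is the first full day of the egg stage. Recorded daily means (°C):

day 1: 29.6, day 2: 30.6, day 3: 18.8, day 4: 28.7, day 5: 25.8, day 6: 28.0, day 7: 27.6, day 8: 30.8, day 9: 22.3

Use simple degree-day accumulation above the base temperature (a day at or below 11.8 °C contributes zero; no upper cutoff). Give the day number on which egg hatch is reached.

Daily DD above 11.8 °C: 17.8, 18.8, 7.0, 16.9, 14.0, 16.2, 15.8, 19.0, 10.5.
Cumulative: 17.8, 36.6, 43.6, 60.5, 74.5, 90.7, 106.5, 125.5, 136.0.
The total first reaches 106 DD on day 7.

day 7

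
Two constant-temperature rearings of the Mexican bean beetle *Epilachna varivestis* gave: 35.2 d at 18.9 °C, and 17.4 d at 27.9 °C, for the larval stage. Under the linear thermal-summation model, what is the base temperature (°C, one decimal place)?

Linear rate model ⇒ the product D·(T − T_b) is constant across temperatures.
35.2·(18.9 − T_b) = 17.4·(27.9 − T_b)
T_b = (35.2·18.9 − 17.4·27.9) / (35.2 − 17.4) = 179.82 / 17.8 = 10.102 °C ≈ 10.1 °C.

10.1 °C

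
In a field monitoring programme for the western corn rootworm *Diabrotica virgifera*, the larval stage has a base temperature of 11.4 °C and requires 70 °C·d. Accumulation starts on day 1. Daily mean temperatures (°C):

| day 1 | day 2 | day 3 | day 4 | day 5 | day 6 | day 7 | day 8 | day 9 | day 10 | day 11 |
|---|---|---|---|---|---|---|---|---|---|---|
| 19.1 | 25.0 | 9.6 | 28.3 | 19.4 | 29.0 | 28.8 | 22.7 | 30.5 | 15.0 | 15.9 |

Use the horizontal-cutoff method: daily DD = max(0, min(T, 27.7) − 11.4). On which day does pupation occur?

Daily DD above 11.4 °C (capped at 16.3): 7.7, 13.6, 0.0, 16.3, 8.0, 16.3, 16.3, 11.3, 16.3, 3.6, 4.5.
Cumulative: 7.7, 21.3, 21.3, 37.6, 45.6, 61.9, 78.2, 89.5, 105.8, 109.4, 113.9.
The total first reaches 70 DD on day 7.

day 7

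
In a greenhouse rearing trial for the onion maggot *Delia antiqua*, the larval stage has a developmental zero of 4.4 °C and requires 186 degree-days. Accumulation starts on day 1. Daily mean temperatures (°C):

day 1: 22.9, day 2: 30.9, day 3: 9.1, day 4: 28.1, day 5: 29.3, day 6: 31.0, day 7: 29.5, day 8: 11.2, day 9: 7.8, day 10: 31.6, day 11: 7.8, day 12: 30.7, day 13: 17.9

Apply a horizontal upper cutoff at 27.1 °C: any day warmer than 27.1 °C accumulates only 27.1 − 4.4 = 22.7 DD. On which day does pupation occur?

day 12

Daily DD above 4.4 °C (capped at 22.7): 18.5, 22.7, 4.7, 22.7, 22.7, 22.7, 22.7, 6.8, 3.4, 22.7, 3.4, 22.7, 13.5.
Cumulative: 18.5, 41.2, 45.9, 68.6, 91.3, 114.0, 136.7, 143.5, 146.9, 169.6, 173.0, 195.7, 209.2.
The total first reaches 186 DD on day 12.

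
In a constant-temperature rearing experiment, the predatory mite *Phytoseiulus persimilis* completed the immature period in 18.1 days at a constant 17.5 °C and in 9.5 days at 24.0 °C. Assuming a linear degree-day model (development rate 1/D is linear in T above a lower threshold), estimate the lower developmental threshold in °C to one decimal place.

10.3 °C

Linear rate model ⇒ the product D·(T − T_b) is constant across temperatures.
18.1·(17.5 − T_b) = 9.5·(24.0 − T_b)
T_b = (18.1·17.5 − 9.5·24.0) / (18.1 − 9.5) = 88.75 / 8.6 = 10.320 °C ≈ 10.3 °C.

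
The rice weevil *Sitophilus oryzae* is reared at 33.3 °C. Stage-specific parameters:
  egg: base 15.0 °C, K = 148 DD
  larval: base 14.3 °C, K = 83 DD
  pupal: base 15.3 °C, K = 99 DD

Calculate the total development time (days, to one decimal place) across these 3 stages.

egg: 148 / (33.3 − 15.0) = 148 / 18.3 = 8.087 d.
larval: 83 / (33.3 − 14.3) = 83 / 19.0 = 4.368 d.
pupal: 99 / (33.3 − 15.3) = 99 / 18.0 = 5.500 d.
Sum = 17.956 ≈ 18.0 days.

18.0 days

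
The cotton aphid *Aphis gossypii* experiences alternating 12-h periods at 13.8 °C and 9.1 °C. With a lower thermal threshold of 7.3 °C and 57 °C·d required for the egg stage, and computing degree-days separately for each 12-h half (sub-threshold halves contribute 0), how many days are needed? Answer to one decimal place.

Day half: max(0, 13.8 − 7.3) × 0.5 = 6.5 × 0.5 = 3.25 DD.
Night half: max(0, 9.1 − 7.3) × 0.5 = 1.8 × 0.5 = 0.90 DD.
Per 24 h: 4.15 DD/day.
Duration = 57 / 4.15 = 13.735 ≈ 13.7 days.

13.7 days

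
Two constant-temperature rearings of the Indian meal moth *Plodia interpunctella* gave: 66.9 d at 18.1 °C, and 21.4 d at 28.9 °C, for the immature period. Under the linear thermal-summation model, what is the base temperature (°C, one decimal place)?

13.0 °C

Linear rate model ⇒ the product D·(T − T_b) is constant across temperatures.
66.9·(18.1 − T_b) = 21.4·(28.9 − T_b)
T_b = (66.9·18.1 − 21.4·28.9) / (66.9 − 21.4) = 592.43 / 45.5 = 13.020 °C ≈ 13.0 °C.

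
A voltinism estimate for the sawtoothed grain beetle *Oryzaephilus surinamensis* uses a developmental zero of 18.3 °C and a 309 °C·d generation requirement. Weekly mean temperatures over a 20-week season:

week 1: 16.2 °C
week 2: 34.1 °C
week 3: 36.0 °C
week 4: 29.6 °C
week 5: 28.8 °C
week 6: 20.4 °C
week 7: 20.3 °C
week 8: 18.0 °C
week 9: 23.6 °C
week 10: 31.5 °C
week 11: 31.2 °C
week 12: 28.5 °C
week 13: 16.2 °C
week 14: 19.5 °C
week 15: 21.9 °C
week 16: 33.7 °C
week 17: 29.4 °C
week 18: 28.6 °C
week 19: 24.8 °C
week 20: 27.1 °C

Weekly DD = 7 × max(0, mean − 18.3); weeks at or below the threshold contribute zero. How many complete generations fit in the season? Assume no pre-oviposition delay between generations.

3 generations

Weekly DD (7 × max(0, T̄ − 18.3)): 0.0, 110.6, 123.9, 79.1, 73.5, 14.7, 14.0, 0.0, 37.1, 92.4, 90.3, 71.4, 0.0, 8.4, 25.2, 107.8, 77.7, 72.1, 45.5, 61.6.
Season total = 1105.3 DD.
Complete generations = ⌊1105.3 / 309⌋ = 3.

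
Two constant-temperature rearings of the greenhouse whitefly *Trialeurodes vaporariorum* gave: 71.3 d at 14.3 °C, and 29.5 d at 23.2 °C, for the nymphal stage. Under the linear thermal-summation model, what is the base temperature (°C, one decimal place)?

8.0 °C

Under the model K = D·(T − T_b), so D₁·(T₁ − T_b) = D₂·(T₂ − T_b).
71.3·(14.3 − T_b) = 29.5·(23.2 − T_b)
T_b = (71.3·14.3 − 29.5·23.2) / (71.3 − 29.5) = 335.19 / 41.8 = 8.019 °C ≈ 8.0 °C.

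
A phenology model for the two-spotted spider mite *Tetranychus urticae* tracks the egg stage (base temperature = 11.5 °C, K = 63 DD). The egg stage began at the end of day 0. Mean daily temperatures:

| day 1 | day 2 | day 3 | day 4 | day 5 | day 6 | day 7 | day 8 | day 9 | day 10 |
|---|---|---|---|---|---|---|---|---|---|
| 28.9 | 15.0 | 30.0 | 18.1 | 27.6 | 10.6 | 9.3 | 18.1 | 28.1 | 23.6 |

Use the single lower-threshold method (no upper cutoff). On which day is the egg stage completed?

Daily DD above 11.5 °C: 17.4, 3.5, 18.5, 6.6, 16.1, 0.0, 0.0, 6.6, 16.6, 12.1.
Cumulative: 17.4, 20.9, 39.4, 46.0, 62.1, 62.1, 62.1, 68.7, 85.3, 97.4.
The total first reaches 63 DD on day 8.

day 8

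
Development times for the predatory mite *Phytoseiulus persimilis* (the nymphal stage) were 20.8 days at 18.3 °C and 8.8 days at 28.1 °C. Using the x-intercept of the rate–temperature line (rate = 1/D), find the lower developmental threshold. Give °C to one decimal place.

Linear rate model ⇒ the product D·(T − T_b) is constant across temperatures.
20.8·(18.3 − T_b) = 8.8·(28.1 − T_b)
T_b = (20.8·18.3 − 8.8·28.1) / (20.8 − 8.8) = 133.36 / 12.0 = 11.113 °C ≈ 11.1 °C.

11.1 °C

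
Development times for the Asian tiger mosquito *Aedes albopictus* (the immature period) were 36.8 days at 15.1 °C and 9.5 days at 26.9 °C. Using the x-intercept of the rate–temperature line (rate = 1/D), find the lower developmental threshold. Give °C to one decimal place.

11.0 °C

Under the model K = D·(T − T_b), so D₁·(T₁ − T_b) = D₂·(T₂ − T_b).
36.8·(15.1 − T_b) = 9.5·(26.9 − T_b)
T_b = (36.8·15.1 − 9.5·26.9) / (36.8 − 9.5) = 300.13 / 27.3 = 10.994 °C ≈ 11.0 °C.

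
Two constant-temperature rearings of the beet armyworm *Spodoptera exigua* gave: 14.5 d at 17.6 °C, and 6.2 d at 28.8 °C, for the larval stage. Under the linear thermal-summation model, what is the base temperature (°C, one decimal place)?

9.2 °C

Under the model K = D·(T − T_b), so D₁·(T₁ − T_b) = D₂·(T₂ − T_b).
14.5·(17.6 − T_b) = 6.2·(28.8 − T_b)
T_b = (14.5·17.6 − 6.2·28.8) / (14.5 − 6.2) = 76.64 / 8.3 = 9.234 °C ≈ 9.2 °C.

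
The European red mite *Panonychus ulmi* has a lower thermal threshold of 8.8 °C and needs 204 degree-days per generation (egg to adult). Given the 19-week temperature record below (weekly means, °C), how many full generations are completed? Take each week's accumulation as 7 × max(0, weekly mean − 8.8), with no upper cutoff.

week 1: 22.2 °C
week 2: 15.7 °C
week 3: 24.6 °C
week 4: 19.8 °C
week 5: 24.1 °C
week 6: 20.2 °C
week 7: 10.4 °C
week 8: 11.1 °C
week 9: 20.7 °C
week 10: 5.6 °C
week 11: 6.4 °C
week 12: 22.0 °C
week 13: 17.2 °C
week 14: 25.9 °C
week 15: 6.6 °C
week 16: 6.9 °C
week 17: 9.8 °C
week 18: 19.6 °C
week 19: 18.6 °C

Weekly DD (7 × max(0, T̄ − 8.8)): 93.8, 48.3, 110.6, 77.0, 107.1, 79.8, 11.2, 16.1, 83.3, 0.0, 0.0, 92.4, 58.8, 119.7, 0.0, 0.0, 7.0, 75.6, 68.6.
Season total = 1049.3 DD.
Complete generations = ⌊1049.3 / 204⌋ = 5.

5 generations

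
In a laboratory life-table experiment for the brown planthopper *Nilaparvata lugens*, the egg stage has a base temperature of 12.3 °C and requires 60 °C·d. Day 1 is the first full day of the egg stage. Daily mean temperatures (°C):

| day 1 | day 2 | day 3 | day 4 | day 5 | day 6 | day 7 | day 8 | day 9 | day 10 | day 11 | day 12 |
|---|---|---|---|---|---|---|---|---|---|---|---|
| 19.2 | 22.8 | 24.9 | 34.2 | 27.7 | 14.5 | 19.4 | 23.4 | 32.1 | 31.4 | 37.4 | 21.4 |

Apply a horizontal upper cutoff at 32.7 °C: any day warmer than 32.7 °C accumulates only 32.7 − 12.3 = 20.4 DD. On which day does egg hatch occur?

day 5

Daily DD above 12.3 °C (capped at 20.4): 6.9, 10.5, 12.6, 20.4, 15.4, 2.2, 7.1, 11.1, 19.8, 19.1, 20.4, 9.1.
Cumulative: 6.9, 17.4, 30.0, 50.4, 65.8, 68.0, 75.1, 86.2, 106.0, 125.1, 145.5, 154.6.
The total first reaches 60 DD on day 5.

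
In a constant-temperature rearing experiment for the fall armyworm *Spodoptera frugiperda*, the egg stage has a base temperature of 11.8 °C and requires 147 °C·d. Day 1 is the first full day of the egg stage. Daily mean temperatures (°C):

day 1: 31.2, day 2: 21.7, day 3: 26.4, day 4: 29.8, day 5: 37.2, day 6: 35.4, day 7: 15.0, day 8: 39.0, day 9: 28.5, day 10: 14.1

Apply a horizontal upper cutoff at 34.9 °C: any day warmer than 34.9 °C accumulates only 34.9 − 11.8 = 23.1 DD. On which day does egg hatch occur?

day 9

Daily DD above 11.8 °C (capped at 23.1): 19.4, 9.9, 14.6, 18.0, 23.1, 23.1, 3.2, 23.1, 16.7, 2.3.
Cumulative: 19.4, 29.3, 43.9, 61.9, 85.0, 108.1, 111.3, 134.4, 151.1, 153.4.
The total first reaches 147 DD on day 9.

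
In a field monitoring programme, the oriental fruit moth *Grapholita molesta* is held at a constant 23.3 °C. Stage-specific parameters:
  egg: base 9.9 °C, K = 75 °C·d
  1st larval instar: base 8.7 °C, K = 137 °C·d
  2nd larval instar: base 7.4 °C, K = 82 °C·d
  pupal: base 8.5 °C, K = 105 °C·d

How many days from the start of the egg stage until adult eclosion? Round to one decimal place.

27.2 days

egg: 75 / (23.3 − 9.9) = 75 / 13.4 = 5.597 d.
1st larval instar: 137 / (23.3 − 8.7) = 137 / 14.6 = 9.384 d.
2nd larval instar: 82 / (23.3 − 7.4) = 82 / 15.9 = 5.157 d.
pupal: 105 / (23.3 − 8.5) = 105 / 14.8 = 7.095 d.
Sum = 27.232 ≈ 27.2 days.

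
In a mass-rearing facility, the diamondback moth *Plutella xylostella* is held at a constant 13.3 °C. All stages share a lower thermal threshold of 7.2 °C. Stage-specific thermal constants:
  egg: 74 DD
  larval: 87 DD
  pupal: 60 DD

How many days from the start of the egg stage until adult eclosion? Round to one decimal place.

36.2 days

Daily accumulation at 13.3 °C = 13.3 − 7.2 = 6.1 DD/day.
Total K = 74 + 87 + 60 = 221 DD.
Total duration = 221 / 6.1 = 36.230 ≈ 36.2 days.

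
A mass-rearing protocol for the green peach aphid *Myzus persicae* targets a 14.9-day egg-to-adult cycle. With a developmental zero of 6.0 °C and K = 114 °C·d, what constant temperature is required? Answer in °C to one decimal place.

13.7 °C

Required daily accumulation = 114 / 14.9 = 7.651 DD/day.
T = T_base + 7.651 = 6.0 + 7.651 = 13.651 ≈ 13.7 °C.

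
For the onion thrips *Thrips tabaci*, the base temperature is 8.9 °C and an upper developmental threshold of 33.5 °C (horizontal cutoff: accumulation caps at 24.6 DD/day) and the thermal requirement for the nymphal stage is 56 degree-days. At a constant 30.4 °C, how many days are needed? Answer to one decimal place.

2.6 days

Daily accumulation = 30.4 − 8.9 = 21.5 DD/day.
Duration = 56 / 21.5 = 2.605 ≈ 2.6 days.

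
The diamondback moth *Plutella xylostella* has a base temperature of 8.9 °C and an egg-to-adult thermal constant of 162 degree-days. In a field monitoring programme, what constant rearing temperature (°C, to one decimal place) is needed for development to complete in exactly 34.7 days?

13.6 °C

Required daily accumulation = 162 / 34.7 = 4.669 DD/day.
T = T_base + 4.669 = 8.9 + 4.669 = 13.569 ≈ 13.6 °C.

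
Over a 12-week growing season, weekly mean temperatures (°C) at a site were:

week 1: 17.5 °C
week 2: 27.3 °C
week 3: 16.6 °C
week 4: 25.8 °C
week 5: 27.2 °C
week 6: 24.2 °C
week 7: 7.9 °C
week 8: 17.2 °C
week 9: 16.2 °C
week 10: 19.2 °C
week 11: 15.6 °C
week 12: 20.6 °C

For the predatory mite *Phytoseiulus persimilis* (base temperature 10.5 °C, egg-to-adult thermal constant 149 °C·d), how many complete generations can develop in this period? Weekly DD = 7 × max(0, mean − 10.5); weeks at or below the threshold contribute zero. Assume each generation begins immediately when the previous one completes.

Weekly DD (7 × max(0, T̄ − 10.5)): 49.0, 117.6, 42.7, 107.1, 116.9, 95.9, 0.0, 46.9, 39.9, 60.9, 35.7, 70.7.
Season total = 783.3 DD.
Complete generations = ⌊783.3 / 149⌋ = 5.

5 generations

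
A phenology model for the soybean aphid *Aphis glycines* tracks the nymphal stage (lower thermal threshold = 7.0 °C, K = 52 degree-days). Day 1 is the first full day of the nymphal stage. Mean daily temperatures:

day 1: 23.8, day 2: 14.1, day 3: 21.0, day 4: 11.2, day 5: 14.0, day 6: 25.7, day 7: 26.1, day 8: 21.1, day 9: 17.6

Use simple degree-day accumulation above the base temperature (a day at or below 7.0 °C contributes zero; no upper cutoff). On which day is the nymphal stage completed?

day 6

Daily DD above 7.0 °C: 16.8, 7.1, 14.0, 4.2, 7.0, 18.7, 19.1, 14.1, 10.6.
Cumulative: 16.8, 23.9, 37.9, 42.1, 49.1, 67.8, 86.9, 101.0, 111.6.
The total first reaches 52 DD on day 6.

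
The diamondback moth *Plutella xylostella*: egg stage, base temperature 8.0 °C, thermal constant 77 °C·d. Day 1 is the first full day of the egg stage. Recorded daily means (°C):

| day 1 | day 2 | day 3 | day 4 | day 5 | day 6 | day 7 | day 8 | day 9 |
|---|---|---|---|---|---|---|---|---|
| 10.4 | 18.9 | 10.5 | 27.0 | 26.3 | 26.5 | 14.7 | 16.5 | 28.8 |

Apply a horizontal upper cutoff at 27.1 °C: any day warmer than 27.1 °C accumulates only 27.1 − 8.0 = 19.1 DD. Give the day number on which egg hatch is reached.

day 7

Daily DD above 8.0 °C (capped at 19.1): 2.4, 10.9, 2.5, 19.0, 18.3, 18.5, 6.7, 8.5, 19.1.
Cumulative: 2.4, 13.3, 15.8, 34.8, 53.1, 71.6, 78.3, 86.8, 105.9.
The total first reaches 77 DD on day 7.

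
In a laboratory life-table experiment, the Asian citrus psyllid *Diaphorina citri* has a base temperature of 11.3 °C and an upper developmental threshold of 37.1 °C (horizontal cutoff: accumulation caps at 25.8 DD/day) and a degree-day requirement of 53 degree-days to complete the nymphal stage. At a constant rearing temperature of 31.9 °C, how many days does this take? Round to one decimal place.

Daily accumulation = 31.9 − 11.3 = 20.6 DD/day.
Duration = 53 / 20.6 = 2.573 ≈ 2.6 days.

2.6 days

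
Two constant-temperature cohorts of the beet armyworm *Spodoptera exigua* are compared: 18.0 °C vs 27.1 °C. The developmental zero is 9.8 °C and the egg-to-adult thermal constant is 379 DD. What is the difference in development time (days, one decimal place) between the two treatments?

24.3 days

At 18.0 °C: 379 / (18.0 − 9.8) = 379 / 8.2 = 46.220 d.
At 27.1 °C: 379 / (27.1 − 9.8) = 379 / 17.3 = 21.908 d.
Difference = |46.220 − 21.908| = 24.312 ≈ 24.3 days.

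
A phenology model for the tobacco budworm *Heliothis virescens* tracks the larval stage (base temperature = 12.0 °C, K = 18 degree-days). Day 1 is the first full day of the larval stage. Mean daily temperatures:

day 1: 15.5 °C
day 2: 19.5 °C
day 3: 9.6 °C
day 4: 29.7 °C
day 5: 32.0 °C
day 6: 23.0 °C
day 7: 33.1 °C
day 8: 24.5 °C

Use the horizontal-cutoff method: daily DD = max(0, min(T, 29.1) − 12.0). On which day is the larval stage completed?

day 4

Daily DD above 12.0 °C (capped at 17.1): 3.5, 7.5, 0.0, 17.1, 17.1, 11.0, 17.1, 12.5.
Cumulative: 3.5, 11.0, 11.0, 28.1, 45.2, 56.2, 73.3, 85.8.
The total first reaches 18 DD on day 4.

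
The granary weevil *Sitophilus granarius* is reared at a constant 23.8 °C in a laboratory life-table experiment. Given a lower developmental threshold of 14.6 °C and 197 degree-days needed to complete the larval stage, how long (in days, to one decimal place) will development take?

21.4 days

Daily accumulation = 23.8 − 14.6 = 9.2 DD/day.
Duration = 197 / 9.2 = 21.413 ≈ 21.4 days.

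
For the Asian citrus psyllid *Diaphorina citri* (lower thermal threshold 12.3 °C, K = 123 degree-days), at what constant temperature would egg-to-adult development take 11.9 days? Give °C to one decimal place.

22.6 °C

Required daily accumulation = 123 / 11.9 = 10.336 DD/day.
T = T_base + 10.336 = 12.3 + 10.336 = 22.636 ≈ 22.6 °C.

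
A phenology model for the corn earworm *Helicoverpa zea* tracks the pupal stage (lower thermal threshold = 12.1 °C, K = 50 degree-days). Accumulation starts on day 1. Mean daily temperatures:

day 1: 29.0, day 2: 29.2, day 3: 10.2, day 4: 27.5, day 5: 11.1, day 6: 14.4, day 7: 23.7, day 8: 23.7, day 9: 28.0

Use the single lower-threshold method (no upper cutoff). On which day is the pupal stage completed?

day 6

Daily DD above 12.1 °C: 16.9, 17.1, 0.0, 15.4, 0.0, 2.3, 11.6, 11.6, 15.9.
Cumulative: 16.9, 34.0, 34.0, 49.4, 49.4, 51.7, 63.3, 74.9, 90.8.
The total first reaches 50 DD on day 6.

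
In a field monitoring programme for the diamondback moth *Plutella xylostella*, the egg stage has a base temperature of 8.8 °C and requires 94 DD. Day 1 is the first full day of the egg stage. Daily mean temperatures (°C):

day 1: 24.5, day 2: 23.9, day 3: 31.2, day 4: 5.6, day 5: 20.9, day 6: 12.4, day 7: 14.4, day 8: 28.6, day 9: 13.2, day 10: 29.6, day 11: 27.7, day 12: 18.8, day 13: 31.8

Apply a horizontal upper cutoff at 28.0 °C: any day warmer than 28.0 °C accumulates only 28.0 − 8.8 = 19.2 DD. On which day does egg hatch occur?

Daily DD above 8.8 °C (capped at 19.2): 15.7, 15.1, 19.2, 0.0, 12.1, 3.6, 5.6, 19.2, 4.4, 19.2, 18.9, 10.0, 19.2.
Cumulative: 15.7, 30.8, 50.0, 50.0, 62.1, 65.7, 71.3, 90.5, 94.9, 114.1, 133.0, 143.0, 162.2.
The total first reaches 94 DD on day 9.

day 9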